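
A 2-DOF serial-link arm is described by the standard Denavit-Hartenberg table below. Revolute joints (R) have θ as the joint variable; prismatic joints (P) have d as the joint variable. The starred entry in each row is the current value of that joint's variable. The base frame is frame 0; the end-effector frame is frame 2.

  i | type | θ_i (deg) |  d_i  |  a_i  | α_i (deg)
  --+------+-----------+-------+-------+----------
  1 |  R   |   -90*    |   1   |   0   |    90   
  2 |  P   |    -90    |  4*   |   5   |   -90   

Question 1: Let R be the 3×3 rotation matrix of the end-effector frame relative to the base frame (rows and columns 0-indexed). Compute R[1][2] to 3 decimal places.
End-effector z-axis (col 2 of R) = (0.0000,-1.0000,0.0000)
R[1][2] = -1.0000

-1.000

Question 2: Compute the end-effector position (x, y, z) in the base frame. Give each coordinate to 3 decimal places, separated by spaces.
after link 1: o_1 = (0.0000, 0.0000, 1.0000)
after link 2: o_2 = (-4.0000, -0.0000, -4.0000)

-4.000 -0.000 -4.000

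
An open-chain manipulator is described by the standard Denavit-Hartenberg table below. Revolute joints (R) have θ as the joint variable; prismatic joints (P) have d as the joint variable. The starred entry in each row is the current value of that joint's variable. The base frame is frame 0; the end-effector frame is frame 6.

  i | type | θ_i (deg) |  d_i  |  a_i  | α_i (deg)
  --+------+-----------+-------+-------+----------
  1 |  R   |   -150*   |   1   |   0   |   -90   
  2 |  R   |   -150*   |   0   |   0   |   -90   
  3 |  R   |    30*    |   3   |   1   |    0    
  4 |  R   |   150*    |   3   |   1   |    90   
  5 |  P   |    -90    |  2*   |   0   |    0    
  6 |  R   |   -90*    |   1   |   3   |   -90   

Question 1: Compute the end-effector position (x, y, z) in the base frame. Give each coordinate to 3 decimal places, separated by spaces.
-2.199 2.772 7.629

after link 1: o_1 = (0.0000, 0.0000, 1.0000)
after link 2: o_2 = (0.0000, 0.0000, 1.0000)
after link 3: o_3 = (-0.8995, 0.0580, 4.0311)
after link 4: o_4 = (-2.9486, -1.1250, 6.1292)
after link 5: o_5 = (-3.9486, 0.6071, 6.1292)
after link 6: o_6 = (-2.1986, 2.7721, 7.6292)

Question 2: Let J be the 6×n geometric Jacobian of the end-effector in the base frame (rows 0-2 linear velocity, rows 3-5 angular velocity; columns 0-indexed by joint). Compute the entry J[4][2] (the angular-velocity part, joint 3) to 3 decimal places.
axis z_2 = (-0.4330,-0.2500,0.8660); lever o_n−o_2 = (-2.1986,2.7721,6.6292)
cross product → J_v[:, 2] = (-4.0580,0.9665,-1.7500)
J_ω[:, 2] = z_2
entry J[4][2] = -0.2500

-0.250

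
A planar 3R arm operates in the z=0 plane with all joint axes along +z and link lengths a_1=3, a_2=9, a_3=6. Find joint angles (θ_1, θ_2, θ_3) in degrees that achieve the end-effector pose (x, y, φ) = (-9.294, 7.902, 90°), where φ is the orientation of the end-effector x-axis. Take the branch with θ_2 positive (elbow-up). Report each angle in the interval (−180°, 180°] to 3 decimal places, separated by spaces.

wrist centre = target − a_3·(cos φ, sin φ) = (-9.2940, 1.9020)
cos θ_2 = (89.9960−3²−9²)/(2·3·9) = -0.0001; θ_2 = 90.0042° (elbow-up)
β = atan2(1.9020,-9.2940) = 168.4342°; ψ = atan2(9.0000,2.9993) = 71.5688°
θ_1 = β − ψ = 96.8654°
θ_3 = φ − θ_1 − θ_2 = -96.8696° (wrapped to (-180°,180°])

96.865 90.004 -96.870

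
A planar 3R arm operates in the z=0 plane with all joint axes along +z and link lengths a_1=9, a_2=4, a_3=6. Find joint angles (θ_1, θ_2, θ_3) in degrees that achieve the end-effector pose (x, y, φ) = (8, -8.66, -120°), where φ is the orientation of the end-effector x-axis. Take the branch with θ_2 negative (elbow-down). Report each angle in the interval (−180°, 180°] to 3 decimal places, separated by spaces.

0.002 -60.002 -60.000

wrist centre = target − a_3·(cos φ, sin φ) = (11.0000, -3.4638)
cos θ_2 = (132.9982−9²−4²)/(2·9·4) = 0.5000; θ_2 = -60.0016° (elbow-down)
β = atan2(-3.4638,11.0000) = -17.4790°; ψ = atan2(-3.4642,10.9999) = -17.4806°
θ_1 = β − ψ = 0.0016°
θ_3 = φ − θ_1 − θ_2 = -60.0000° (wrapped to (-180°,180°])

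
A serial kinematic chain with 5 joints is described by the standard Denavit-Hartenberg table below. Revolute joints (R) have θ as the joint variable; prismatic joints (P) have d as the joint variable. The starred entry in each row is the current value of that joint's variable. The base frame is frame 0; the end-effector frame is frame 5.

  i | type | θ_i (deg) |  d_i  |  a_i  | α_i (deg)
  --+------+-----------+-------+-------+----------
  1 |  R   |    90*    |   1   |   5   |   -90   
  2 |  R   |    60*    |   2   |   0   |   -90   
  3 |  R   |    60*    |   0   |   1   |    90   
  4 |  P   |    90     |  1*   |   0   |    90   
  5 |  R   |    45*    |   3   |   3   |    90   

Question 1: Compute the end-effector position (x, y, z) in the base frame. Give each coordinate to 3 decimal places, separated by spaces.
-0.097 5.514 -4.134

after link 1: o_1 = (0.0000, 5.0000, 1.0000)
after link 2: o_2 = (-2.0000, 5.0000, 1.0000)
after link 3: o_3 = (-1.1340, 5.2500, 0.5670)
after link 4: o_4 = (-1.6340, 5.6830, -0.1830)
after link 5: o_5 = (-0.0966, 5.5145, -4.1337)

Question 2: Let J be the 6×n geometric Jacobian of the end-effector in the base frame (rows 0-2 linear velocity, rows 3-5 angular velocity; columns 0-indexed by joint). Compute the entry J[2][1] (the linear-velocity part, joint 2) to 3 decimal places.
-0.514

axis z_1 = (-1.0000,0.0000,0.0000); lever o_n−o_1 = (-0.0966,0.5145,-5.1337)
cross product → J_v[:, 1] = (-0.0000,-5.1337,-0.5145)
J_ω[:, 1] = z_1
entry J[2][1] = -0.5145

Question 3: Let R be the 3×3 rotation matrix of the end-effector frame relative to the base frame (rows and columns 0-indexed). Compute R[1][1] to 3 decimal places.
End-effector y-axis (col 1 of R) = (0.8660,0.2500,-0.4330)
R[1][1] = 0.2500

0.250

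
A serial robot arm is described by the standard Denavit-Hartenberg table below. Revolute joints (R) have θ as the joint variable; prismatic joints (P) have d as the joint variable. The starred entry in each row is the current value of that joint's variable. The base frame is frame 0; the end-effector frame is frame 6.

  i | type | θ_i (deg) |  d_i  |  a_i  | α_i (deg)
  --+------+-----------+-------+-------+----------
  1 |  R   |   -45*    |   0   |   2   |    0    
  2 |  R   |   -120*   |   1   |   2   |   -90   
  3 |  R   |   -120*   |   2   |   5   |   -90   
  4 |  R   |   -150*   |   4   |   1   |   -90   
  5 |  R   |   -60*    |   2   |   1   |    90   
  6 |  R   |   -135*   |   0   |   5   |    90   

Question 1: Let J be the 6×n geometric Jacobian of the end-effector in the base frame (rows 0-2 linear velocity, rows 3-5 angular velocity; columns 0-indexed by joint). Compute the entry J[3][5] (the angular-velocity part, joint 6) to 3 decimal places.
-0.168

axis z_5 = (-0.1681,0.4032,0.8995); lever o_n−o_5 = (1.4257,4.4669,-1.7360)
cross product → J_v[:, 5] = (-4.7181,0.9906,-1.3258)
J_ω[:, 5] = z_5
entry J[3][5] = -0.1681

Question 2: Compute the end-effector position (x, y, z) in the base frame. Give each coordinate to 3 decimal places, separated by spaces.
0.268 -2.277 5.768

after link 1: o_1 = (1.4142, -1.4142, 0.0000)
after link 2: o_2 = (-0.5176, -1.9319, 1.0000)
after link 3: o_3 = (2.4148, -3.2167, 5.3301)
after link 4: o_4 = (-1.2201, -4.7083, 6.5801)
after link 5: o_5 = (-1.1577, -6.7435, 7.5042)
after link 6: o_6 = (0.2680, -2.2766, 5.7681)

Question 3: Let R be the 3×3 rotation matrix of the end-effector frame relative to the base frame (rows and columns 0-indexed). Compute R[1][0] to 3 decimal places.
0.893

End-effector x-axis (col 0 of R) = (0.2851,0.8934,-0.3472)
R[1][0] = 0.8934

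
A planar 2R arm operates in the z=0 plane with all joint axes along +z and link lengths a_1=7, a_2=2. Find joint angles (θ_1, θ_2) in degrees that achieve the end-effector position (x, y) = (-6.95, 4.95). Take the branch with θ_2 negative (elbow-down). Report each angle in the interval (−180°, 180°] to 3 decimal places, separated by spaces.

154.078 -44.983

cos θ_2 = (72.8050−7²−2²)/(2·7·2) = 0.7073; θ_2 = -44.9826° (elbow-down)
β = atan2(4.9500,-6.9500) = 144.5404°; ψ = atan2(-1.4138,8.4146) = -9.5375°
θ_1 = β − ψ = 154.0778°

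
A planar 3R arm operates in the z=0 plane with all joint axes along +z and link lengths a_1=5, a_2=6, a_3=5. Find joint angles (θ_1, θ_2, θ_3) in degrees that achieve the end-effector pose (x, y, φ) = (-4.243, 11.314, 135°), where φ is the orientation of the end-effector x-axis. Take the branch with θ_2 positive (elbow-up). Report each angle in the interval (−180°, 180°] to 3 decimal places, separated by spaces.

wrist centre = target − a_3·(cos φ, sin φ) = (-0.7075, 7.7785)
cos θ_2 = (61.0050−5²−6²)/(2·5·6) = 0.0001; θ_2 = 89.9952° (elbow-up)
β = atan2(7.7785,-0.7075) = 95.1969°; ψ = atan2(6.0000,5.0005) = 50.1916°
θ_1 = β − ψ = 45.0053°
θ_3 = φ − θ_1 − θ_2 = -0.0005° (wrapped to (-180°,180°])

45.005 89.995 -0.000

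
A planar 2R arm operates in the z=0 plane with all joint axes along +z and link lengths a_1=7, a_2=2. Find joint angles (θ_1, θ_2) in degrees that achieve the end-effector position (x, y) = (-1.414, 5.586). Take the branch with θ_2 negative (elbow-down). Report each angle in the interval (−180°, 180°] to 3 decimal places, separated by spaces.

cos θ_2 = (33.2028−7²−2²)/(2·7·2) = -0.7070; θ_2 = -134.9948° (elbow-down)
β = atan2(5.5860,-1.4140) = 104.2051°; ψ = atan2(-1.4143,5.5859) = -14.2086°
θ_1 = β − ψ = 118.4136°

118.414 -134.995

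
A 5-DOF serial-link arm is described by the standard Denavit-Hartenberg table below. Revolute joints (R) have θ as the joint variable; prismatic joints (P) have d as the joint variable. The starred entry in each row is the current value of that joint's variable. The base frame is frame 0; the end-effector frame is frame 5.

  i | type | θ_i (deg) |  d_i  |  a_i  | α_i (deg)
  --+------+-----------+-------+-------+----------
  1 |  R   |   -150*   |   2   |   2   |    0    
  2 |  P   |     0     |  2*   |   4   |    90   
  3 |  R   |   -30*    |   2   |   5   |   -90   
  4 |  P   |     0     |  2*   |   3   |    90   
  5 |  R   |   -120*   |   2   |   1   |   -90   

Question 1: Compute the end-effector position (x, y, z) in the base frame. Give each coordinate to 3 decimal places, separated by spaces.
-13.312 -3.067 1.232

after link 1: o_1 = (-1.7321, -1.0000, 2.0000)
after link 2: o_2 = (-5.1962, -3.0000, 4.0000)
after link 3: o_3 = (-9.9462, -3.4330, 1.5000)
after link 4: o_4 = (-13.0622, -5.2321, 1.7321)
after link 5: o_5 = (-13.3122, -3.0670, 1.2321)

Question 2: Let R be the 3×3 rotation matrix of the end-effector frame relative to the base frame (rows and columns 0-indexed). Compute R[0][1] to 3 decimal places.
End-effector y-axis (col 1 of R) = (0.5000,-0.8660,-0.0000)
R[0][1] = 0.5000

0.500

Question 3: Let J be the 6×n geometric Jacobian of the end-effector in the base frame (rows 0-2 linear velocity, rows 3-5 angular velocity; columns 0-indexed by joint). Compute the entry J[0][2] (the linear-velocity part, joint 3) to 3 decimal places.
-2.397

axis z_2 = (-0.5000,0.8660,0.0000); lever o_n−o_2 = (-8.1160,-0.0670,-2.7679)
cross product → J_v[:, 2] = (-2.3971,-1.3840,7.0622)
J_ω[:, 2] = z_2
entry J[0][2] = -2.3971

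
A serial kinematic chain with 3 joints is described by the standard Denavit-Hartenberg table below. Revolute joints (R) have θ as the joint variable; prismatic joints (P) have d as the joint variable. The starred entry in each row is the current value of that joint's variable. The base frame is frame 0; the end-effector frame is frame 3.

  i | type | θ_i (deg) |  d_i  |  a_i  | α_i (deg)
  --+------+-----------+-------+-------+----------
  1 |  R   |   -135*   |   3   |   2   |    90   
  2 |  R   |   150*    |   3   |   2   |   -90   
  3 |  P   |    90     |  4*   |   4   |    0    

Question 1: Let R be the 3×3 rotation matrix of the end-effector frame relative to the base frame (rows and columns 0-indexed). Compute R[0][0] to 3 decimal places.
End-effector x-axis (col 0 of R) = (0.7071,-0.7071,-0.0000)
R[0][0] = 0.7071

0.707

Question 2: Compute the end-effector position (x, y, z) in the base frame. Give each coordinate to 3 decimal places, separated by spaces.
1.932 0.518 0.536

after link 1: o_1 = (-1.4142, -1.4142, 3.0000)
after link 2: o_2 = (-2.3108, 1.9319, 4.0000)
after link 3: o_3 = (1.9319, 0.5176, 0.5359)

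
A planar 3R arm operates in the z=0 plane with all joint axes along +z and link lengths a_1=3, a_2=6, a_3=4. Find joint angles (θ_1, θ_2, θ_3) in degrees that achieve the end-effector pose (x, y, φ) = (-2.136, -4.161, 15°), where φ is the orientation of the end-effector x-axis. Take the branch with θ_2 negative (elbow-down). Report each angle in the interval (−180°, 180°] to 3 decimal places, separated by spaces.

-98.208 -60.004 173.212

wrist centre = target − a_3·(cos φ, sin φ) = (-5.9997, -5.1963)
cos θ_2 = (62.9977−3²−6²)/(2·3·6) = 0.4999; θ_2 = -60.0042° (elbow-down)
β = atan2(-5.1963,-5.9997) = -139.1045°; ψ = atan2(-5.1964,5.9996) = -40.8964°
θ_1 = β − ψ = -98.2081°
θ_3 = φ − θ_1 − θ_2 = 173.2123° (wrapped to (-180°,180°])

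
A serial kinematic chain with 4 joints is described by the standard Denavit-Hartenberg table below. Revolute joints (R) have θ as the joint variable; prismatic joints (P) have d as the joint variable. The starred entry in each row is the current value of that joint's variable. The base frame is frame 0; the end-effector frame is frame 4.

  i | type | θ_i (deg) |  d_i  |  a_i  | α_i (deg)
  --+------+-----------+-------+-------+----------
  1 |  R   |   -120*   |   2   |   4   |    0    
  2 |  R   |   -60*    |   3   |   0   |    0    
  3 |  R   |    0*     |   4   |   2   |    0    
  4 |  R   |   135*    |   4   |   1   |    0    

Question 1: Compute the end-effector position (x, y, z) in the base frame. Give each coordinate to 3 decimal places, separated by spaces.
after link 1: o_1 = (-2.0000, -3.4641, 2.0000)
after link 2: o_2 = (-2.0000, -3.4641, 5.0000)
after link 3: o_3 = (-4.0000, -3.4641, 9.0000)
after link 4: o_4 = (-3.2929, -4.1712, 13.0000)

-3.293 -4.171 13.000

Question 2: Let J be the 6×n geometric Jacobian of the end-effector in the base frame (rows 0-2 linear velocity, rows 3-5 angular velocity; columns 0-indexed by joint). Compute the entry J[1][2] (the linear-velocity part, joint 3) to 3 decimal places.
-1.293

axis z_2 = (0.0000,0.0000,1.0000); lever o_n−o_2 = (-1.2929,-0.7071,8.0000)
cross product → J_v[:, 2] = (0.7071,-1.2929,0.0000)
J_ω[:, 2] = z_2
entry J[1][2] = -1.2929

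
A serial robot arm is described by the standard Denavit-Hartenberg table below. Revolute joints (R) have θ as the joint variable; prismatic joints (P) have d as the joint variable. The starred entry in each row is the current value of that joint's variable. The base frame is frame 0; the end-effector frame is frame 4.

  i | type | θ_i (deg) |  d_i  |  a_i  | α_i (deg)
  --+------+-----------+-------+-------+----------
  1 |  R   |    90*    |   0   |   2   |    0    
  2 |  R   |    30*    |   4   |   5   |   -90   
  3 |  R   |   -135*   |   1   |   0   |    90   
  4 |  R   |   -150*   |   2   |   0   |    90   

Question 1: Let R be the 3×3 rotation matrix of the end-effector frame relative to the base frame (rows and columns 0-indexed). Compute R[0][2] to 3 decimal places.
-0.927

End-effector z-axis (col 2 of R) = (-0.9268,-0.1268,-0.3536)
R[0][2] = -0.9268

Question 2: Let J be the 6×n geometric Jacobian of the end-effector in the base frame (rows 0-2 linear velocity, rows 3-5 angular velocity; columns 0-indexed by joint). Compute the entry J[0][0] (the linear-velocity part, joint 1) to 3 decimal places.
-4.605

axis z_0 = ẑ; lever o_n−o_0 = (-2.6589,4.6054,2.5858)
cross product → J_v[:, 0] = (-4.6054,-2.6589,0.0000)
J_ω[:, 0] = z_0
entry J[0][0] = -4.6054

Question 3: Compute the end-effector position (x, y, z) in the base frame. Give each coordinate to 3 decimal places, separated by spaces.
after link 1: o_1 = (0.0000, 2.0000, 0.0000)
after link 2: o_2 = (-2.5000, 6.3301, 4.0000)
after link 3: o_3 = (-3.3660, 5.8301, 4.0000)
after link 4: o_4 = (-2.6589, 4.6054, 2.5858)

-2.659 4.605 2.586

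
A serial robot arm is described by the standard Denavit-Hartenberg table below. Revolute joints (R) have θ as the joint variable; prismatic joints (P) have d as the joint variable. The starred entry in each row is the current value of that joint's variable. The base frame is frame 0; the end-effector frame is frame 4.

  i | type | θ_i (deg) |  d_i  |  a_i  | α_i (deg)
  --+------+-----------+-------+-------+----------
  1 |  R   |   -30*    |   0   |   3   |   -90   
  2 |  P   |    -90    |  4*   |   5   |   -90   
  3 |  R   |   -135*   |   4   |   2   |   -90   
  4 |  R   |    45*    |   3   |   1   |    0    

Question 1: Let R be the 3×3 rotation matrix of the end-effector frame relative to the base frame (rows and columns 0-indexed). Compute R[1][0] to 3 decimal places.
End-effector x-axis (col 0 of R) = (-0.3624,0.7866,-0.5000)
R[1][0] = 0.7866

0.787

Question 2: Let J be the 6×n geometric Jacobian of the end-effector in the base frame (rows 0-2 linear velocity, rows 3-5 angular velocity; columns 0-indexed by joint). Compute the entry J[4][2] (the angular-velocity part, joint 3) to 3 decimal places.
axis z_2 = (0.8660,-0.5000,-0.0000); lever o_n−o_2 = (4.8695,1.8484,0.2071)
cross product → J_v[:, 2] = (-0.1036,-0.1794,4.0355)
J_ω[:, 2] = z_2
entry J[4][2] = -0.5000

-0.500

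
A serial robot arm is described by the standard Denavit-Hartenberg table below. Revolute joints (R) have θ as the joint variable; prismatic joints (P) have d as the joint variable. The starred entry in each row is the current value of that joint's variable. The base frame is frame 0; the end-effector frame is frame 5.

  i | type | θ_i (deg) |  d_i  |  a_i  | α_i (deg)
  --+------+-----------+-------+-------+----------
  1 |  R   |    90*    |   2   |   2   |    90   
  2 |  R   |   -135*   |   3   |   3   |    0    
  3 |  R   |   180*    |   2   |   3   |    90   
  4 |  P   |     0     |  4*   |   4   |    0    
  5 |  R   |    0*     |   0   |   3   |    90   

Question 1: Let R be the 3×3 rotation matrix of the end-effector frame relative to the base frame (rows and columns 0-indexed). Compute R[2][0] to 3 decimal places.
End-effector x-axis (col 0 of R) = (-0.0000,0.7071,0.7071)
R[2][0] = 0.7071

0.707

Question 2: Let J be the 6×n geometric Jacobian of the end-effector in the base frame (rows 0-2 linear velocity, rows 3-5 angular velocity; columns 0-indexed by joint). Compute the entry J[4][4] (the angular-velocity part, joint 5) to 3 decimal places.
axis z_4 = (0.0000,0.7071,-0.7071); lever o_n−o_4 = (0.0000,2.1213,2.1213)
cross product → J_v[:, 4] = (3.0000,-0.0000,0.0000)
J_ω[:, 4] = z_4
entry J[4][4] = 0.7071

0.707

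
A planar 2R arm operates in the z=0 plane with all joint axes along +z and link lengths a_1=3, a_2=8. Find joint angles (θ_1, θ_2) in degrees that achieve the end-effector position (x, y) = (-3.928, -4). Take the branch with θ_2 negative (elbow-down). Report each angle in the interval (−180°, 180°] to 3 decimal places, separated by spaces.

0.007 -150.004

cos θ_2 = (31.4292−3²−8²)/(2·3·8) = -0.8661; θ_2 = -150.0038° (elbow-down)
β = atan2(-4.0000,-3.9280) = -134.4797°; ψ = atan2(-3.9995,-3.9285) = -134.4864°
θ_1 = β − ψ = 0.0067°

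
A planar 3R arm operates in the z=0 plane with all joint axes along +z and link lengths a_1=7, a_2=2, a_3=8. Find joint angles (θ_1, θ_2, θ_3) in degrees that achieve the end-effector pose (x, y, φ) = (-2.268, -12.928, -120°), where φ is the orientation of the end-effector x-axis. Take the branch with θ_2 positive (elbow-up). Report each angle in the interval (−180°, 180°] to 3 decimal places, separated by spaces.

-89.999 120.006 -150.007

wrist centre = target − a_3·(cos φ, sin φ) = (1.7320, -5.9998)
cos θ_2 = (38.9974−7²−2²)/(2·7·2) = -0.5001; θ_2 = 120.0062° (elbow-up)
β = atan2(-5.9998,1.7320) = -73.8978°; ψ = atan2(1.7319,5.9998) = 16.1016°
θ_1 = β − ψ = -89.9995°
θ_3 = φ − θ_1 − θ_2 = -150.0067° (wrapped to (-180°,180°])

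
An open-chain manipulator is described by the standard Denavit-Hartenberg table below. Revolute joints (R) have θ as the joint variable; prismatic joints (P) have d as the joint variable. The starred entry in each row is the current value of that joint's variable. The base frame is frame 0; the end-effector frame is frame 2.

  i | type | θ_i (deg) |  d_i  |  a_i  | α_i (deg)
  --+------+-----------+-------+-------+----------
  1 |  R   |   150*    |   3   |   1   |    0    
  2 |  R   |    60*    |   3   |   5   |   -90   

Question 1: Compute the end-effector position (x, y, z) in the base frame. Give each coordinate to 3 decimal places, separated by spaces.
after link 1: o_1 = (-0.8660, 0.5000, 3.0000)
after link 2: o_2 = (-5.1962, -2.0000, 6.0000)

-5.196 -2.000 6.000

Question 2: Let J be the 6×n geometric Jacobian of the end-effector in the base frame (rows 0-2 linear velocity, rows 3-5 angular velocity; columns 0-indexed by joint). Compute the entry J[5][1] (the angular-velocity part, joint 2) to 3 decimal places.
1.000

axis z_1 = (0.0000,0.0000,1.0000); lever o_n−o_1 = (-4.3301,-2.5000,3.0000)
cross product → J_v[:, 1] = (2.5000,-4.3301,0.0000)
J_ω[:, 1] = z_1
entry J[5][1] = 1.0000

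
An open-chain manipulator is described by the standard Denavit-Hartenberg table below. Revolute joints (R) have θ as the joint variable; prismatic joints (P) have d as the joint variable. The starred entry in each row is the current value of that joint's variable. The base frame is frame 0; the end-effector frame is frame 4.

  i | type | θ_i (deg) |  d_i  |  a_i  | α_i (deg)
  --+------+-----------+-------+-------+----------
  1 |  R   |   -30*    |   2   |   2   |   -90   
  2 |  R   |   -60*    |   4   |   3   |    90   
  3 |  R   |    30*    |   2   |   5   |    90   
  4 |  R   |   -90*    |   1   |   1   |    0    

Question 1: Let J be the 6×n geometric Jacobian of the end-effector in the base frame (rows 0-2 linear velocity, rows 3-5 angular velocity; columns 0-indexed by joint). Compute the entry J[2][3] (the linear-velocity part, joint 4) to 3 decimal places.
0.750

axis z_3 = (-0.2165,-0.8750,0.4330); lever o_n−o_3 = (0.5335,-1.3080,-0.0670)
cross product → J_v[:, 3] = (0.6250,0.2165,0.7500)
J_ω[:, 3] = z_3
entry J[2][3] = 0.7500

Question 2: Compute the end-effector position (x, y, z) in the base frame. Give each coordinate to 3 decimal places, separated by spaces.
after link 1: o_1 = (1.7321, -1.0000, 2.0000)
after link 2: o_2 = (5.0311, 1.7141, 4.5981)
after link 3: o_3 = (6.6561, 3.6627, 9.3481)
after link 4: o_4 = (7.1896, 2.3546, 9.2811)

7.190 2.355 9.281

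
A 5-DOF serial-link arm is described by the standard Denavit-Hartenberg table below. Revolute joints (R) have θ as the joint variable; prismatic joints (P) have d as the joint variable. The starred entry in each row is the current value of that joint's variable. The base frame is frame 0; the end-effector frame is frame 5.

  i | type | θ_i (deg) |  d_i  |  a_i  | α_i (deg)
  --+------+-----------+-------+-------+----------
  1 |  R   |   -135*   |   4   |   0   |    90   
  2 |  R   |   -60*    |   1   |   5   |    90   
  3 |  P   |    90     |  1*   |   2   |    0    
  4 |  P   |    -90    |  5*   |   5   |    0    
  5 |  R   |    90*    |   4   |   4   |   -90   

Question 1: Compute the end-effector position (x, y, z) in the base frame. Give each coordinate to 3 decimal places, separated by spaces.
after link 1: o_1 = (0.0000, 0.0000, 4.0000)
after link 2: o_2 = (-2.4749, -1.0607, -0.3301)
after link 3: o_3 = (-3.2767, 0.9659, -0.8301)
after link 4: o_4 = (-1.9826, 2.2600, -7.6603)
after link 5: o_5 = (-2.3616, 7.5379, -9.6603)

-2.362 7.538 -9.660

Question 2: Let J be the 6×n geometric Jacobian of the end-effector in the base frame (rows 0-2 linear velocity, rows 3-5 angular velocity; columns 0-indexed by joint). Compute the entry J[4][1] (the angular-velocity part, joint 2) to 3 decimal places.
axis z_1 = (-0.7071,0.7071,0.0000); lever o_n−o_1 = (-2.3616,7.5379,-13.6603)
cross product → J_v[:, 1] = (-9.6593,-9.6593,-3.6603)
J_ω[:, 1] = z_1
entry J[4][1] = 0.7071

0.707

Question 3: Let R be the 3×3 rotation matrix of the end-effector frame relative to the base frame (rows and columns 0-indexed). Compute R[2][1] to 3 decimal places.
End-effector y-axis (col 1 of R) = (-0.6124,-0.6124,0.5000)
R[2][1] = 0.5000

0.500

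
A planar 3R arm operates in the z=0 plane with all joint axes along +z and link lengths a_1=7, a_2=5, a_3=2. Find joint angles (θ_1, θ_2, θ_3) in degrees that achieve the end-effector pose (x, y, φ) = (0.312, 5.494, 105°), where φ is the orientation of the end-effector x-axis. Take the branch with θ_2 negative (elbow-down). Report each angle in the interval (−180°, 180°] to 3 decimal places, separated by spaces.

120.007 -150.002 134.995

wrist centre = target − a_3·(cos φ, sin φ) = (0.8296, 3.5621)
cos θ_2 = (13.3772−7²−5²)/(2·7·5) = -0.8660; θ_2 = -150.0017° (elbow-down)
β = atan2(3.5621,0.8296) = 76.8893°; ψ = atan2(-2.4999,2.6698) = -43.1174°
θ_1 = β − ψ = 120.0067°
θ_3 = φ − θ_1 − θ_2 = 134.9950° (wrapped to (-180°,180°])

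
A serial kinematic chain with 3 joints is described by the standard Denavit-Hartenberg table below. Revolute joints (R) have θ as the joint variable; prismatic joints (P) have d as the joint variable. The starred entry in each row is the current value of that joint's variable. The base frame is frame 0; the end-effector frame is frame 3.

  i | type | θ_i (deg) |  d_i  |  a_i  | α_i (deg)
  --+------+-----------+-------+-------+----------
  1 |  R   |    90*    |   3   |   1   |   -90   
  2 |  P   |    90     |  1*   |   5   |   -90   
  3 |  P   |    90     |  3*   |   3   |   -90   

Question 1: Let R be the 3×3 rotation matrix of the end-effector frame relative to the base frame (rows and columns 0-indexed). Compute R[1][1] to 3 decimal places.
1.000

End-effector y-axis (col 1 of R) = (0.0000,1.0000,0.0000)
R[1][1] = 1.0000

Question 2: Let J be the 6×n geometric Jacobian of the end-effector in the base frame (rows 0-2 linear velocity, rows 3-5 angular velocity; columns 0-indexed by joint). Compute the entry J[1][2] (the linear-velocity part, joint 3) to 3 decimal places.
-1.000

prismatic axis z_2 = (-0.0000,-1.0000,-0.0000)
J_v[:, 2] = z_2; J_ω[:, 2] = (0,0,0)
entry J[1][2] = -1.0000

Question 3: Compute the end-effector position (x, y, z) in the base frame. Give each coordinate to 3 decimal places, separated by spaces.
2.000 -2.000 -2.000

after link 1: o_1 = (0.0000, 1.0000, 3.0000)
after link 2: o_2 = (-1.0000, 1.0000, -2.0000)
after link 3: o_3 = (2.0000, -2.0000, -2.0000)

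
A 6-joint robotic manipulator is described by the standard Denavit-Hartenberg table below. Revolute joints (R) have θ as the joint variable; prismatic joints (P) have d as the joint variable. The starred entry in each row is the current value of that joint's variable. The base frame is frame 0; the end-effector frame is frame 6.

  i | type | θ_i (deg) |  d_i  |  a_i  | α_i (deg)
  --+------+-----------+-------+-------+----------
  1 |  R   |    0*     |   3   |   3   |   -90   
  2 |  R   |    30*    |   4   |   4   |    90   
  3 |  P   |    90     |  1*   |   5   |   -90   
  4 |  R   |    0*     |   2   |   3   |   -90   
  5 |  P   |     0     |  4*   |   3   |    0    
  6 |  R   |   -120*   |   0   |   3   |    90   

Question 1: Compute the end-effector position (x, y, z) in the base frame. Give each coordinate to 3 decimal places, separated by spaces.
after link 1: o_1 = (3.0000, 0.0000, 3.0000)
after link 2: o_2 = (6.4641, 4.0000, 1.0000)
after link 3: o_3 = (6.9641, 9.0000, 1.8660)
after link 4: o_4 = (5.2321, 12.0000, 2.8660)
after link 5: o_5 = (3.2321, 15.0000, -0.5981)
after link 6: o_6 = (0.9821, 13.5000, 0.7010)

0.982 13.500 0.701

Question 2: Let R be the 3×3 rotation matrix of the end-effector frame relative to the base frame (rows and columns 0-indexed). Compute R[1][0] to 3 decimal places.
-0.500

End-effector x-axis (col 0 of R) = (-0.7500,-0.5000,0.4330)
R[1][0] = -0.5000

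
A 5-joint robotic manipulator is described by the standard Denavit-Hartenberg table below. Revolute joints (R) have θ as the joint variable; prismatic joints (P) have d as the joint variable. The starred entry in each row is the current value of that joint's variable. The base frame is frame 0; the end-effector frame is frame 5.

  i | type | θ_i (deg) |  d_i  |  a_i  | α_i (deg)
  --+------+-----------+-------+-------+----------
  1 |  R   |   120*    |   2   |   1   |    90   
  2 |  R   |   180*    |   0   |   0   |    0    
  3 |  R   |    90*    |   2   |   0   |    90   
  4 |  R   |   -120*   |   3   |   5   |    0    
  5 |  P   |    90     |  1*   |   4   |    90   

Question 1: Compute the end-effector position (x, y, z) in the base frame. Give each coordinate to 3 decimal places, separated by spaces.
-2.250 -4.763 1.036

after link 1: o_1 = (-0.5000, 0.8660, 2.0000)
after link 2: o_2 = (-0.5000, 0.8660, 2.0000)
after link 3: o_3 = (1.2321, 1.8660, 2.0000)
after link 4: o_4 = (-1.0179, -2.8971, 4.5000)
after link 5: o_5 = (-2.2500, -4.7631, 1.0359)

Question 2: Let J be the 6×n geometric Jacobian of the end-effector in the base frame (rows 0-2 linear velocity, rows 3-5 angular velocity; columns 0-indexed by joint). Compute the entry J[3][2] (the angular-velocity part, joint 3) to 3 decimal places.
axis z_2 = (0.8660,0.5000,0.0000); lever o_n−o_2 = (-1.7500,-5.6292,-0.9641)
cross product → J_v[:, 2] = (-0.4821,0.8349,-4.0000)
J_ω[:, 2] = z_2
entry J[3][2] = 0.8660

0.866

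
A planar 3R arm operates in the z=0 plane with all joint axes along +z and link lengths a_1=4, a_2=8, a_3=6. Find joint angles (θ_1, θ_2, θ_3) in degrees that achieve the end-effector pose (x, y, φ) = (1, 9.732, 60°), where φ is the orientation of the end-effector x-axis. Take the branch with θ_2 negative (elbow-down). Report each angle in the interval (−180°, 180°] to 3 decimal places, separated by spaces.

wrist centre = target − a_3·(cos φ, sin φ) = (-2.0000, 4.5358)
cos θ_2 = (24.5739−4²−8²)/(2·4·8) = -0.8660; θ_2 = -150.0008° (elbow-down)
β = atan2(4.5358,-2.0000) = 113.7942°; ψ = atan2(-3.9999,-2.9283) = -126.2072°
θ_1 = β − ψ = 240.0015°
θ_3 = φ − θ_1 − θ_2 = -30.0006° (wrapped to (-180°,180°])

-119.999 -150.001 -30.001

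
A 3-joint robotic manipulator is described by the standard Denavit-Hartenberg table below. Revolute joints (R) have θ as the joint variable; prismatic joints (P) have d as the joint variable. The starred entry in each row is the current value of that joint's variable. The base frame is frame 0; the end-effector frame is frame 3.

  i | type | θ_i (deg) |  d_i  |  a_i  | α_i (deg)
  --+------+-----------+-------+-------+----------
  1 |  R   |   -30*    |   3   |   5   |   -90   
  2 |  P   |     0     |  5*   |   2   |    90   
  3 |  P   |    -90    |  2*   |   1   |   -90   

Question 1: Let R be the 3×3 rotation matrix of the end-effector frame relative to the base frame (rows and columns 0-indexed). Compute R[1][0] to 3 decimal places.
-0.866

End-effector x-axis (col 0 of R) = (-0.5000,-0.8660,0.0000)
R[1][0] = -0.8660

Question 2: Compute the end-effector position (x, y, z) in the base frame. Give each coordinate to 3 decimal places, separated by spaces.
8.062 -0.036 5.000

after link 1: o_1 = (4.3301, -2.5000, 3.0000)
after link 2: o_2 = (8.5622, 0.8301, 3.0000)
after link 3: o_3 = (8.0622, -0.0359, 5.0000)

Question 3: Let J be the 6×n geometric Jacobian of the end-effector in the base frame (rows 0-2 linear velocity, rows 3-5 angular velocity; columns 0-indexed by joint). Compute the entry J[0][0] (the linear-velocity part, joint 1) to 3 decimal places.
0.036

axis z_0 = ẑ; lever o_n−o_0 = (8.0622,-0.0359,5.0000)
cross product → J_v[:, 0] = (0.0359,8.0622,-0.0000)
J_ω[:, 0] = z_0
entry J[0][0] = 0.0359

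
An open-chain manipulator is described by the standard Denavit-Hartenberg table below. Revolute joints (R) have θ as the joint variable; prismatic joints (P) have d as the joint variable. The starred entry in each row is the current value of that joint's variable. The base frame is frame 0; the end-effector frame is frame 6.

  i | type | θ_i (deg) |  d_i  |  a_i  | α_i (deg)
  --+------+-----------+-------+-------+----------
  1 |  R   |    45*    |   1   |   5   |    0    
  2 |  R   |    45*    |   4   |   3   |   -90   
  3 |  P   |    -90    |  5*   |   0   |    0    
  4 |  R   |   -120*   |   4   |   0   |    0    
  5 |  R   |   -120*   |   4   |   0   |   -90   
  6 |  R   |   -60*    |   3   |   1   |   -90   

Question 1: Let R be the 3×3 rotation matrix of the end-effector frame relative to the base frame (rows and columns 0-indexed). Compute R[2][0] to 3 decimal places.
-0.250

End-effector x-axis (col 0 of R) = (-0.8660,0.4330,-0.2500)
R[2][0] = -0.2500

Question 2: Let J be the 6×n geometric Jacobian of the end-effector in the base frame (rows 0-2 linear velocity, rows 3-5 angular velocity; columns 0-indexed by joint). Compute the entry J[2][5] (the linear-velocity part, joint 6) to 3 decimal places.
-0.433

axis z_5 = (-0.0000,-0.5000,-0.8660); lever o_n−o_5 = (-0.8660,-1.0670,-2.8481)
cross product → J_v[:, 5] = (0.5000,0.7500,-0.4330)
J_ω[:, 5] = z_5
entry J[2][5] = -0.4330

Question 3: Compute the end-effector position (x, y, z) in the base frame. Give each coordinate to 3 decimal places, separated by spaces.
-10.330 5.469 2.152

after link 1: o_1 = (3.5355, 3.5355, 1.0000)
after link 2: o_2 = (3.5355, 6.5355, 5.0000)
after link 3: o_3 = (-1.4645, 6.5355, 5.0000)
after link 4: o_4 = (-5.4645, 6.5355, 5.0000)
after link 5: o_5 = (-9.4645, 6.5355, 5.0000)
after link 6: o_6 = (-10.3305, 5.4685, 2.1519)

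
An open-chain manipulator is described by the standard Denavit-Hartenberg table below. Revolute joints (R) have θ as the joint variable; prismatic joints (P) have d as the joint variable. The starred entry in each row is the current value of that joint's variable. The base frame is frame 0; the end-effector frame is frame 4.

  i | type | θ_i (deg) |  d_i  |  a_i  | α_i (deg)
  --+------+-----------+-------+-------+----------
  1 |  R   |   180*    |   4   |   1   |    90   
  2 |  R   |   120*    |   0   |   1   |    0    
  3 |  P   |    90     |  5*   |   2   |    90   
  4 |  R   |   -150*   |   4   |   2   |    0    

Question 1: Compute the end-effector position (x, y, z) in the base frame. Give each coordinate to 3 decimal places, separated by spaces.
after link 1: o_1 = (-1.0000, 0.0000, 4.0000)
after link 2: o_2 = (-0.5000, 0.0000, 4.8660)
after link 3: o_3 = (1.2321, 5.0000, 3.8660)
after link 4: o_4 = (1.7321, 4.0000, 8.1962)

1.732 4.000 8.196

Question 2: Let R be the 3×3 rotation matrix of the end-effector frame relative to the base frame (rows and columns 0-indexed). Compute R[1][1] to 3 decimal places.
End-effector y-axis (col 1 of R) = (0.4330,-0.8660,-0.2500)
R[1][1] = -0.8660

-0.866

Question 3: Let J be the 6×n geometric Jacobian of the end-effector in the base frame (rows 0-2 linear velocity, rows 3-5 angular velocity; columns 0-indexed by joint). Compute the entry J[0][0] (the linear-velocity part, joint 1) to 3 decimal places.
-4.000

axis z_0 = ẑ; lever o_n−o_0 = (1.7321,4.0000,8.1962)
cross product → J_v[:, 0] = (-4.0000,1.7321,0.0000)
J_ω[:, 0] = z_0
entry J[0][0] = -4.0000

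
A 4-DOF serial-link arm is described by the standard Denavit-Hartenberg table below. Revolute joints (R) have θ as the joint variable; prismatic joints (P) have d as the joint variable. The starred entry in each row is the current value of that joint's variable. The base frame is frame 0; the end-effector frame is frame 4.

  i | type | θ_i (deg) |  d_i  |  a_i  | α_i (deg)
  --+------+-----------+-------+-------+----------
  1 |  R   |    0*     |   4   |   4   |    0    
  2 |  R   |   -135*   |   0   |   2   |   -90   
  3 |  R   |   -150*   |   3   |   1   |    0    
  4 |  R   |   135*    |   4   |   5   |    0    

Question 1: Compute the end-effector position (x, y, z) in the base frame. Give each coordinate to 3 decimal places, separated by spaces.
after link 1: o_1 = (4.0000, 0.0000, 4.0000)
after link 2: o_2 = (2.5858, -1.4142, 4.0000)
after link 3: o_3 = (5.3195, -2.9232, 4.5000)
after link 4: o_4 = (4.7328, -9.1667, 5.7941)

4.733 -9.167 5.794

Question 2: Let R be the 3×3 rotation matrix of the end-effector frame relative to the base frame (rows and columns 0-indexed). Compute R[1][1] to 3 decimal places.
End-effector y-axis (col 1 of R) = (-0.1830,-0.1830,-0.9659)
R[1][1] = -0.1830

-0.183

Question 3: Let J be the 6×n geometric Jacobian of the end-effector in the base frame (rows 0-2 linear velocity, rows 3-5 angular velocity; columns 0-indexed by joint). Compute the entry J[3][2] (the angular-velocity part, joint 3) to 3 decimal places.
0.707

axis z_2 = (0.7071,-0.7071,0.0000); lever o_n−o_2 = (2.1471,-7.7524,1.7941)
cross product → J_v[:, 2] = (-1.2686,-1.2686,-3.9636)
J_ω[:, 2] = z_2
entry J[3][2] = 0.7071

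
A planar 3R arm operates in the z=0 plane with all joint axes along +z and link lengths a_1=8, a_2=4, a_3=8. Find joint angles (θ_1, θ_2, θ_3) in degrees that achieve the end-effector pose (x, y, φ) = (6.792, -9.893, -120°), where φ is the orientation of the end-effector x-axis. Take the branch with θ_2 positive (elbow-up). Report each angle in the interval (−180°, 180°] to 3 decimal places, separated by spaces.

-29.999 44.997 -134.998

wrist centre = target − a_3·(cos φ, sin φ) = (10.7920, -2.9648)
cos θ_2 = (125.2573−8²−4²)/(2·8·4) = 0.7071; θ_2 = 44.9969° (elbow-up)
β = atan2(-2.9648,10.7920) = -15.3614°; ψ = atan2(2.8283,10.8286) = 14.6379°
θ_1 = β − ψ = -29.9993°
θ_3 = φ − θ_1 − θ_2 = -134.9976° (wrapped to (-180°,180°])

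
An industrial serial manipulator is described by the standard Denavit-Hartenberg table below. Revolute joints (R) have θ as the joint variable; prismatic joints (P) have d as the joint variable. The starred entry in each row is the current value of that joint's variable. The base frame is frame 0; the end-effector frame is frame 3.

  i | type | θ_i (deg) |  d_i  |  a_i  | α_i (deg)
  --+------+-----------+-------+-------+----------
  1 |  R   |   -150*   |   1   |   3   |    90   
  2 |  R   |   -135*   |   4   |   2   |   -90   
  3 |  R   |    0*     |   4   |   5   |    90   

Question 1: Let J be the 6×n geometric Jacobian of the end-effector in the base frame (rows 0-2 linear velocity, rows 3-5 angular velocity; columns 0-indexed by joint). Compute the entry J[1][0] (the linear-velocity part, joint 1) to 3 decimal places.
axis z_0 = ẑ; lever o_n−o_0 = (-2.7610,3.0248,-6.7782)
cross product → J_v[:, 0] = (-3.0248,-2.7610,0.0000)
J_ω[:, 0] = z_0
entry J[1][0] = -2.7610

-2.761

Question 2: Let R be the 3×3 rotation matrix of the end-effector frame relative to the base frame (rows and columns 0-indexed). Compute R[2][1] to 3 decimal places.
-0.707

End-effector y-axis (col 1 of R) = (-0.6124,-0.3536,-0.7071)
R[2][1] = -0.7071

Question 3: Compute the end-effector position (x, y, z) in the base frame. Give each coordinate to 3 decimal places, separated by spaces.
-2.761 3.025 -6.778

after link 1: o_1 = (-2.5981, -1.5000, 1.0000)
after link 2: o_2 = (-3.3733, 2.6712, -0.4142)
after link 3: o_3 = (-2.7610, 3.0248, -6.7782)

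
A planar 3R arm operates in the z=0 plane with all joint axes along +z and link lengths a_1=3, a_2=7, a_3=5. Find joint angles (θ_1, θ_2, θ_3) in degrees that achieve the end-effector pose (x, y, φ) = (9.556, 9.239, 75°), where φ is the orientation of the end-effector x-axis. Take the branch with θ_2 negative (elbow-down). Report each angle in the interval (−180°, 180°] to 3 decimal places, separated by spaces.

59.992 -44.994 60.002

wrist centre = target − a_3·(cos φ, sin φ) = (8.2619, 4.4094)
cos θ_2 = (87.7016−3²−7²)/(2·3·7) = 0.7072; θ_2 = -44.9939° (elbow-down)
β = atan2(4.4094,8.2619) = 28.0888°; ψ = atan2(-4.9492,7.9503) = -31.9032°
θ_1 = β − ψ = 59.9920°
θ_3 = φ − θ_1 − θ_2 = 60.0019° (wrapped to (-180°,180°])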